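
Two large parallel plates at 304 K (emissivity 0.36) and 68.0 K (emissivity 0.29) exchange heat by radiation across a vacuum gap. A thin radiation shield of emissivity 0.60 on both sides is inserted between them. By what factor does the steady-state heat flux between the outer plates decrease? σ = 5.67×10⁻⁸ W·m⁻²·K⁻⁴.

Without shield: q₀ = σΔ(T⁴)/(1/ε₁+1/ε₂−1) with denominator 5.226.
With shield the two gaps are in series; the resistances add: (1/ε₁+1/ε_s−1)+(1/ε_s+1/ε₂−1) = 3.444+4.115 = 7.559.
Heat-flux ratio q₀/q = 7.559/5.226.

factor ≈ 1.45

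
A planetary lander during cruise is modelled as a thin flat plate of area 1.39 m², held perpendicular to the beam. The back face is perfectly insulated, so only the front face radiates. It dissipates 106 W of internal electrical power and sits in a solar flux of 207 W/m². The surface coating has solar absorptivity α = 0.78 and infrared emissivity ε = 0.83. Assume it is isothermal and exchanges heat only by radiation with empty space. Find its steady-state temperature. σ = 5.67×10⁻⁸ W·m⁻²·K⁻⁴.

At steady state, absorbed solar power + internal power = radiated power.
Absorbed: α·S·A_cross = 0.78·207·1.390 = 224.4 W (cross-section A).
Total input = 224.4 + 106 = 330.4 W.
Radiated: εσ·A_surf·T⁴ with A_surf = A = 1.390 m².
T⁴ = 330.4/(0.83·5.67×10⁻⁸·1.390) = 5.051×10⁹ K⁴.

T ≈ 267 K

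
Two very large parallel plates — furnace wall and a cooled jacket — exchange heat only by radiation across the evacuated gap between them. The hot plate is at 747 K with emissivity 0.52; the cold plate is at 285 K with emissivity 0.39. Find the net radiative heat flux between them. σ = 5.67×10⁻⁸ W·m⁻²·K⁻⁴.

For two infinite grey parallel plates, q = σ(T₁⁴ − T₂⁴)/(1/ε₁ + 1/ε₂ − 1).
T₁⁴ − T₂⁴ = 3.114×10¹¹ − 6.598×10⁹ = 3.048×10¹¹ K⁴.
1/ε₁ + 1/ε₂ − 1 = 1.923 + 2.564 − 1 = 3.487.
q = 5.67×10⁻⁸ × 3.048×10¹¹ / 3.487.

q ≈ 4960 W/m²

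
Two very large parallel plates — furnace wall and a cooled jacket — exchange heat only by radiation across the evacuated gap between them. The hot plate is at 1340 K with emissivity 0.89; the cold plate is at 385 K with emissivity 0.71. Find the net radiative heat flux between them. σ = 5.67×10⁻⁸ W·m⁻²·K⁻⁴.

q ≈ 1.19×10⁵ W/m²

For two infinite grey parallel plates, q = σ(T₁⁴ − T₂⁴)/(1/ε₁ + 1/ε₂ − 1).
T₁⁴ − T₂⁴ = 3.224×10¹² − 2.197×10¹⁰ = 3.202×10¹² K⁴.
1/ε₁ + 1/ε₂ − 1 = 1.124 + 1.408 − 1 = 1.532.
q = 5.67×10⁻⁸ × 3.202×10¹² / 1.532.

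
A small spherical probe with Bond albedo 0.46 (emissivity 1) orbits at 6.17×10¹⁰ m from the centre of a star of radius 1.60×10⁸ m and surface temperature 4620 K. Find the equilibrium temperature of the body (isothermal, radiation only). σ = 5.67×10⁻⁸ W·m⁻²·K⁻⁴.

T ≈ 143 K

The star's surface emits σT_*⁴; at distance d the flux is S = σT_*⁴(R_*/d)².
S = 5.67×10⁻⁸·(4620)⁴·(1.60×10⁸/6.17×10¹⁰)² = 173.7 W/m².
For an isothermal sphere T⁴ = (1−a)S/(4σ) = 4.136×10⁸ K⁴.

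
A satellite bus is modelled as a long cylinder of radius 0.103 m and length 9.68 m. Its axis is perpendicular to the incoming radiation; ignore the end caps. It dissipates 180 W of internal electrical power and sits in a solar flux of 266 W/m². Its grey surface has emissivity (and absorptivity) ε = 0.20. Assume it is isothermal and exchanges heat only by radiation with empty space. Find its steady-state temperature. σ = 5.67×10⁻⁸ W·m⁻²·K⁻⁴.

T ≈ 252 K

At steady state, absorbed solar power + internal power = radiated power.
Absorbed: α·S·A_cross = 0.20·266·1.994 = 106.1 W (cross-section 2rL).
Total input = 106.1 + 180 = 286.1 W.
Radiated: εσ·A_surf·T⁴ with A_surf = 2πrL = 6.265 m².
T⁴ = 286.1/(0.20·5.67×10⁻⁸·6.265) = 4.027×10⁹ K⁴.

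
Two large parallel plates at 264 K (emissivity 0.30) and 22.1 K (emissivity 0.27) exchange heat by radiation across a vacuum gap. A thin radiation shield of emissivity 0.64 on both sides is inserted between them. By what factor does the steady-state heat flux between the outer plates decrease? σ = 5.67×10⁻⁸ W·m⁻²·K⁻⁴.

Without shield: q₀ = σΔ(T⁴)/(1/ε₁+1/ε₂−1) with denominator 6.037.
With shield the two gaps are in series; the resistances add: (1/ε₁+1/ε_s−1)+(1/ε_s+1/ε₂−1) = 3.896+4.266 = 8.162.
Heat-flux ratio q₀/q = 8.162/6.037.

factor ≈ 1.35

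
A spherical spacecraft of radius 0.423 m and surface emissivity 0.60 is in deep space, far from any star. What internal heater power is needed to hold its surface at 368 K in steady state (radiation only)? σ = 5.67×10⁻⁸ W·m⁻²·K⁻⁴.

P = εσ·4πr²·T⁴.
4πr² = 2.248 m²; T⁴ = 1.834×10¹⁰ K⁴.
P = 0.60·5.67×10⁻⁸·2.248·1.834×10¹⁰.

P ≈ 1400 W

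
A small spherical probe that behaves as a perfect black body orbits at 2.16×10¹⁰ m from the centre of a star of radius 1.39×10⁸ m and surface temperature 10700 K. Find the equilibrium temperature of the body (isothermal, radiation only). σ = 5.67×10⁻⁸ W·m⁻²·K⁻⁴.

The star's surface emits σT_*⁴; at distance d the flux is S = σT_*⁴(R_*/d)².
S = 5.67×10⁻⁸·(10700)⁴·(1.39×10⁸/2.16×10¹⁰)² = 30780 W/m².
For an isothermal sphere T⁴ = (1−a)S/(4σ) = 1.357×10¹¹ K⁴.

T ≈ 607 K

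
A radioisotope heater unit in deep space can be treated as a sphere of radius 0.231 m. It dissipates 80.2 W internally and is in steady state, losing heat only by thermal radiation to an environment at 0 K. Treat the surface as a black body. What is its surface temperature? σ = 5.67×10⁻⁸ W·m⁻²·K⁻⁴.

Steady state: internal power = radiated power, P = εσA T⁴.
Radiating area A = 4πr² = 0.6706 m².
T⁴ = P/(εσA) = 80.2/(1.0·5.67×10⁻⁸·0.6706) = 2.109×10⁹ K⁴.
T = (2.109×10⁹)^(1/4).

T ≈ 214 K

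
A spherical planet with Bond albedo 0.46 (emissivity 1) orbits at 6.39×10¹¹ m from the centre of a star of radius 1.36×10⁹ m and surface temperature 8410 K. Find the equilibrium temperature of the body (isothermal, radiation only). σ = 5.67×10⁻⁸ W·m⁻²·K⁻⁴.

T ≈ 235 K

The star's surface emits σT_*⁴; at distance d the flux is S = σT_*⁴(R_*/d)².
S = 5.67×10⁻⁸·(8410)⁴·(1.36×10⁹/6.39×10¹¹)² = 1285 W/m².
For an isothermal sphere T⁴ = (1−a)S/(4σ) = 3.059×10⁹ K⁴.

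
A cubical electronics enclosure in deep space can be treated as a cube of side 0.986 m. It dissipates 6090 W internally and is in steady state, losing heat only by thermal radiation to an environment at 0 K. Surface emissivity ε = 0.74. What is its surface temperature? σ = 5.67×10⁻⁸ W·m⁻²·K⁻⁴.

Steady state: internal power = radiated power, P = εσA T⁴.
Radiating area A = 6L² = 5.833 m².
T⁴ = P/(εσA) = 6090/(0.74·5.67×10⁻⁸·5.833) = 2.488×10¹⁰ K⁴.
T = (2.488×10¹⁰)^(1/4).

T ≈ 397 K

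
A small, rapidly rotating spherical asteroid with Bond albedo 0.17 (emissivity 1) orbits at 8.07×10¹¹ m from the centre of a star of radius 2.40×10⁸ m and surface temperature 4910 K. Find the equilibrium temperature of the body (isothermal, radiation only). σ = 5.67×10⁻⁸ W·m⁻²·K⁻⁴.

T ≈ 57.1 K

The star's surface emits σT_*⁴; at distance d the flux is S = σT_*⁴(R_*/d)².
S = 5.67×10⁻⁸·(4910)⁴·(2.40×10⁸/8.07×10¹¹)² = 2.915 W/m².
For an isothermal sphere T⁴ = (1−a)S/(4σ) = 1.067×10⁷ K⁴.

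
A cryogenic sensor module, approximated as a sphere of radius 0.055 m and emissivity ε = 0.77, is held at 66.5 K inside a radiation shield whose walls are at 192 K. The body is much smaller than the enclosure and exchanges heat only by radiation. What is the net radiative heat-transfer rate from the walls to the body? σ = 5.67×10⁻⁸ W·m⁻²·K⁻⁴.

P_net ≈ 2.22 W

For a small grey body in a large enclosure: P_net = εσA(T_body⁴ − T_wall⁴).
A = 4πr² = 0.03801 m²; T_body⁴ − T_wall⁴ = 1.956×10⁷ − 1.359×10⁹ = -1.339×10⁹ K⁴.
|P_net| = 0.77·5.67×10⁻⁸·0.03801·1.339×10⁹.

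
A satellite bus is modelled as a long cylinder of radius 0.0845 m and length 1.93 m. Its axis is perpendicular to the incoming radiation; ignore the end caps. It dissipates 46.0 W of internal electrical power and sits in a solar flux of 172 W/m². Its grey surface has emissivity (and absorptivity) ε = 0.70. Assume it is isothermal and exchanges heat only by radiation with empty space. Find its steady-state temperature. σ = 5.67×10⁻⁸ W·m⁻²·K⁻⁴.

At steady state, absorbed solar power + internal power = radiated power.
Absorbed: α·S·A_cross = 0.70·172·0.3262 = 39.27 W (cross-section 2rL).
Total input = 39.27 + 46.0 = 85.27 W.
Radiated: εσ·A_surf·T⁴ with A_surf = 2πrL = 1.025 m².
T⁴ = 85.27/(0.70·5.67×10⁻⁸·1.025) = 2.097×10⁹ K⁴.

T ≈ 214 K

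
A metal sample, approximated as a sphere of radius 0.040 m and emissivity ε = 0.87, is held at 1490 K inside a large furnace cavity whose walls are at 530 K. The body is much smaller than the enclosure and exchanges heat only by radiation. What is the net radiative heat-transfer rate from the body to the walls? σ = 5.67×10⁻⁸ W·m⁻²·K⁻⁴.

P_net ≈ 4810 W

For a small grey body in a large enclosure: P_net = εσA(T_body⁴ − T_wall⁴).
A = 4πr² = 0.02011 m²; T_body⁴ − T_wall⁴ = 4.929×10¹² − 7.890×10¹⁰ = 4.850×10¹² K⁴.
|P_net| = 0.87·5.67×10⁻⁸·0.02011·4.850×10¹².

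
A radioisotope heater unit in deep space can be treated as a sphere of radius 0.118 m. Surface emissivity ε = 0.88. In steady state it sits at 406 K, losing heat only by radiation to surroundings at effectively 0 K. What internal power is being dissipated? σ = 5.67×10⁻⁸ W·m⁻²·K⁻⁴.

Steady state: P = εσA T⁴.
A = 4πr² = 0.1750 m²; T⁴ = (406)⁴ = 2.717×10¹⁰ K⁴.
P = 0.88 × 5.67×10⁻⁸ × 0.1750 × 2.717×10¹⁰.

P ≈ 237 W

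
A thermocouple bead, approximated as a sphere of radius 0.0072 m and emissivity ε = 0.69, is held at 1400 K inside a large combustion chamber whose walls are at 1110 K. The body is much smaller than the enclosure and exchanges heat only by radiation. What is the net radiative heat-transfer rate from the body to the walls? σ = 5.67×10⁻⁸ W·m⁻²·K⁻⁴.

P_net ≈ 59.2 W

For a small grey body in a large enclosure: P_net = εσA(T_body⁴ − T_wall⁴).
A = 4πr² = 6.514×10⁻⁴ m²; T_body⁴ − T_wall⁴ = 3.842×10¹² − 1.518×10¹² = 2.324×10¹² K⁴.
|P_net| = 0.69·5.67×10⁻⁸·6.514×10⁻⁴·2.324×10¹².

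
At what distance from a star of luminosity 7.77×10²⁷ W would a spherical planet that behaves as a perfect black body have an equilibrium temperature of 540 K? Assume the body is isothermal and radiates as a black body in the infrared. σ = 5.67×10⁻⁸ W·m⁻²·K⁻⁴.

d ≈ 1.79×10¹¹ m

For an isothermal black-emitting sphere, (1−a)S·πr² = σ·4πr²·T⁴ ⇒ S = 4σT⁴/(1−a).
S = 4·5.67×10⁻⁸·(540)⁴/1.00 = 19280 W/m².
Flux falls as S = L/(4πd²), so d = √(L/(4πS)) = √(7.77×10²⁷/(4π·19280)).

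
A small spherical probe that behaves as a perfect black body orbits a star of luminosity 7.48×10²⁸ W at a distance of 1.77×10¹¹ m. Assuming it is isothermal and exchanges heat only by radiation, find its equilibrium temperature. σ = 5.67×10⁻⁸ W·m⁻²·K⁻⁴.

First find the stellar flux at distance d: S = L/(4πd²) = 7.48×10²⁸/(4π·(1.77×10¹¹)²) = 1.900×10⁵ W/m².
For an isothermal sphere, absorbed (1−a)S·πr² = emitted σ·4πr²·T⁴, so T⁴ = (1−a)S/(4σ).
T⁴ = 1.00·1.900×10⁵/(4·5.67×10⁻⁸) = 8.377×10¹¹ K⁴.

T ≈ 957 K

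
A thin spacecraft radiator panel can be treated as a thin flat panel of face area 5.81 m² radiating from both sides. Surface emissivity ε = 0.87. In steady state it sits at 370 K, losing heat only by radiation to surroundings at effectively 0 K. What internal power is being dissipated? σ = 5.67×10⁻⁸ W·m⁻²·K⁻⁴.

P ≈ 10700 W

Steady state: P = εσA T⁴.
A = 2·5.81 = 11.62 m²; T⁴ = (370)⁴ = 1.874×10¹⁰ K⁴.
P = 0.87 × 5.67×10⁻⁸ × 11.62 × 1.874×10¹⁰.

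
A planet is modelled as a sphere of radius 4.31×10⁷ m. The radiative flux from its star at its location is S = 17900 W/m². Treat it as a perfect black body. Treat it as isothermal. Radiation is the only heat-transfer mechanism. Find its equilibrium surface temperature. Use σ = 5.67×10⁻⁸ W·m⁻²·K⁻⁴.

T ≈ 530 K

At equilibrium, absorbed power = emitted power.
Absorbing cross-section = πr² = 5.836×10¹⁵ m²; emitting surface = 4πr² = 2.334×10¹⁶ m² (ratio 4).
S·A_cross = εσ·A_surf·T⁴  ⇒  T⁴ = S/(4σ).
T⁴ = 1.00·17900/(4·5.67×10⁻⁸) = 7.892×10¹⁰ K⁴.
T = (7.892×10¹⁰)^(1/4).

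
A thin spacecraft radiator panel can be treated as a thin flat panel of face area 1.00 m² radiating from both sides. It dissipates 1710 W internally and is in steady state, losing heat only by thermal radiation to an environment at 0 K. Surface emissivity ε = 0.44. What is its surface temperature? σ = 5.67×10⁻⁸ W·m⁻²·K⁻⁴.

Steady state: internal power = radiated power, P = εσA T⁴.
Radiating area A = 2·1.00 = 2.000 m².
T⁴ = P/(εσA) = 1710/(0.44·5.67×10⁻⁸·2.000) = 3.427×10¹⁰ K⁴.
T = (3.427×10¹⁰)^(1/4).

T ≈ 430 K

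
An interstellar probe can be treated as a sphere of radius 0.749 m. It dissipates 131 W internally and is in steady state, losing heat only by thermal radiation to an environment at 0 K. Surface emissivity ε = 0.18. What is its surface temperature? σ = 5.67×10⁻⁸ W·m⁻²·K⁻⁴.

T ≈ 207 K

Steady state: internal power = radiated power, P = εσA T⁴.
Radiating area A = 4πr² = 7.050 m².
T⁴ = P/(εσA) = 131/(0.18·5.67×10⁻⁸·7.050) = 1.821×10⁹ K⁴.
T = (1.821×10⁹)^(1/4).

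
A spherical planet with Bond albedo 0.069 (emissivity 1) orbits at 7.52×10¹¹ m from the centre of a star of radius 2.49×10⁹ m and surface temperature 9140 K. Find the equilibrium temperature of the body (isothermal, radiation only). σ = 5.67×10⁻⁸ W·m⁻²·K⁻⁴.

The star's surface emits σT_*⁴; at distance d the flux is S = σT_*⁴(R_*/d)².
S = 5.67×10⁻⁸·(9140)⁴·(2.49×10⁹/7.52×10¹¹)² = 4338 W/m².
For an isothermal sphere T⁴ = (1−a)S/(4σ) = 1.781×10¹⁰ K⁴.

T ≈ 365 K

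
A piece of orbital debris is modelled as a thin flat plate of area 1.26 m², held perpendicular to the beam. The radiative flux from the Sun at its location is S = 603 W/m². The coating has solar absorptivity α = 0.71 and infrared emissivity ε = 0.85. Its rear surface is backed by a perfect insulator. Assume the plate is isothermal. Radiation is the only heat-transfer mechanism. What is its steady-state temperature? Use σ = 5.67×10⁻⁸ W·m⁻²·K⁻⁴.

T ≈ 307 K

At equilibrium, absorbed power = emitted power.
Absorbing cross-section = A = 1.260 m²; emitting surface = A = 1.260 m² (ratio 1).
αS·A_cross = εσ·A_surf·T⁴  ⇒  T⁴ = αS/(ε·1σ).
T⁴ = 0.710·603/(0.85·1·5.67×10⁻⁸) = 8.883×10⁹ K⁴.
T = (8.883×10⁹)^(1/4).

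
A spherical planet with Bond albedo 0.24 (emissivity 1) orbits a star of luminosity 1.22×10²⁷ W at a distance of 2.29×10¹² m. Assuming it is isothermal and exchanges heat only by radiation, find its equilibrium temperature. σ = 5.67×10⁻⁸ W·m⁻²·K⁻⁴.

First find the stellar flux at distance d: S = L/(4πd²) = 1.22×10²⁷/(4π·(2.29×10¹²)²) = 18.51 W/m².
For an isothermal sphere, absorbed (1−a)S·πr² = emitted σ·4πr²·T⁴, so T⁴ = (1−a)S/(4σ).
T⁴ = 0.760·18.51/(4·5.67×10⁻⁸) = 6.204×10⁷ K⁴.

T ≈ 88.7 K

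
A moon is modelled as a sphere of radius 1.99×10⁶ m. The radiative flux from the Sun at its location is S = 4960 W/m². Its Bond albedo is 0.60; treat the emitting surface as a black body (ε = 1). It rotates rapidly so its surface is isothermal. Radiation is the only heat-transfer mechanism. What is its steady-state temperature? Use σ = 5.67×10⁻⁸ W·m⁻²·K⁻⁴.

T ≈ 306 K

At equilibrium, absorbed power = emitted power.
Absorbing cross-section = πr² = 1.244×10¹³ m²; emitting surface = 4πr² = 4.976×10¹³ m² (ratio 4).
(1−a)S·A_cross = εσ·A_surf·T⁴  ⇒  T⁴ = (1−a)S/(4σ).
T⁴ = 0.400·4960/(4·5.67×10⁻⁸) = 8.748×10⁹ K⁴.
T = (8.748×10⁹)^(1/4).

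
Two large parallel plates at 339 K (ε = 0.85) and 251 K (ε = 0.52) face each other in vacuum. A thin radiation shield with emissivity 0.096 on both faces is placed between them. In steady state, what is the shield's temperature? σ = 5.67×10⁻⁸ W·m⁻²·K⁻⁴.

T_s ≈ 306 K

In steady state the net flux on the hot side equals that on the cold side.
σ(T₁⁴−T_s⁴)/D₁ = σ(T_s⁴−T₂⁴)/D₂, with D₁ = 1/ε₁+1/ε_s−1 = 10.59, D₂ = 1/ε_s+1/ε₂−1 = 11.34.
Solve for T_s⁴: T_s⁴ = (D₂·T₁⁴ + D₁·T₂⁴)/(D₁+D₂) = 8.745×10⁹ K⁴.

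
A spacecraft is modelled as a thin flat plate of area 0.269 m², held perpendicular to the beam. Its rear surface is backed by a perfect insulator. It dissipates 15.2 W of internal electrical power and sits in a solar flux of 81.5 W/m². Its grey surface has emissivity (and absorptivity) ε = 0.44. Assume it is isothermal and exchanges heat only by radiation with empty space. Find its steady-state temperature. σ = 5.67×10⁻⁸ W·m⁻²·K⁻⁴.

At steady state, absorbed solar power + internal power = radiated power.
Absorbed: α·S·A_cross = 0.44·81.5·0.2690 = 9.646 W (cross-section A).
Total input = 9.646 + 15.2 = 24.85 W.
Radiated: εσ·A_surf·T⁴ with A_surf = A = 0.2690 m².
T⁴ = 24.85/(0.44·5.67×10⁻⁸·0.2690) = 3.702×10⁹ K⁴.

T ≈ 247 K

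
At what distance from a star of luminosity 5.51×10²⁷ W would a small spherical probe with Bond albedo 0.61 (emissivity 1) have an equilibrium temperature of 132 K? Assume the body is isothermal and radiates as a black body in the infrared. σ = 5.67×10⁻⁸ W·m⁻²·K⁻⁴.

For an isothermal black-emitting sphere, (1−a)S·πr² = σ·4πr²·T⁴ ⇒ S = 4σT⁴/(1−a).
S = 4·5.67×10⁻⁸·(132)⁴/0.390 = 176.6 W/m².
Flux falls as S = L/(4πd²), so d = √(L/(4πS)) = √(5.51×10²⁷/(4π·176.6)).

d ≈ 1.58×10¹² m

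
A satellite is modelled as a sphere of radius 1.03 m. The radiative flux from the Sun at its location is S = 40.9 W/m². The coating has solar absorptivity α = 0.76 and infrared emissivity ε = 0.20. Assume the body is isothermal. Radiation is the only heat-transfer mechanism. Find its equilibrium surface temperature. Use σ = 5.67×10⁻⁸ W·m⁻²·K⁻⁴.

At equilibrium, absorbed power = emitted power.
Absorbing cross-section = πr² = 3.333 m²; emitting surface = 4πr² = 13.33 m² (ratio 4).
αS·A_cross = εσ·A_surf·T⁴  ⇒  T⁴ = αS/(ε·4σ).
T⁴ = 0.760·40.9/(0.20·4·5.67×10⁻⁸) = 6.853×10⁸ K⁴.
T = (6.853×10⁸)^(1/4).

T ≈ 162 K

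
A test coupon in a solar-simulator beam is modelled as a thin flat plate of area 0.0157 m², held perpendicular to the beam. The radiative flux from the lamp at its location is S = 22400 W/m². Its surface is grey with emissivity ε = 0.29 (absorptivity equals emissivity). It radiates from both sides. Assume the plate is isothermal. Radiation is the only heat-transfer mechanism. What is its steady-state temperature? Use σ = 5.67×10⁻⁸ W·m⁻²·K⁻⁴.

T ≈ 667 K

At equilibrium, absorbed power = emitted power.
Absorbing cross-section = A = 0.01570 m²; emitting surface = 2A = 0.03140 m² (ratio 2).
εS·A_cross = εσ·A_surf·T⁴  ⇒  T⁴ = S/(2σ)   (ε cancels).
T⁴ = 22400/(2·5.67×10⁻⁸) = 1.975×10¹¹ K⁴.
T = (1.975×10¹¹)^(1/4).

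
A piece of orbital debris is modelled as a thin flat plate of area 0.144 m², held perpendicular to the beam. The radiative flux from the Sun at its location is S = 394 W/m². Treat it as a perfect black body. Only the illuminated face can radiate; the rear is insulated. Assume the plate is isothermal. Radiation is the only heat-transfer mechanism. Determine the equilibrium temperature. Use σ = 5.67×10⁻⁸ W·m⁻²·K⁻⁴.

At equilibrium, absorbed power = emitted power.
Absorbing cross-section = A = 0.1440 m²; emitting surface = A = 0.1440 m² (ratio 1).
S·A_cross = εσ·A_surf·T⁴  ⇒  T⁴ = S/(1σ).
T⁴ = 1.00·394/(1·5.67×10⁻⁸) = 6.949×10⁹ K⁴.
T = (6.949×10⁹)^(1/4).

T ≈ 289 K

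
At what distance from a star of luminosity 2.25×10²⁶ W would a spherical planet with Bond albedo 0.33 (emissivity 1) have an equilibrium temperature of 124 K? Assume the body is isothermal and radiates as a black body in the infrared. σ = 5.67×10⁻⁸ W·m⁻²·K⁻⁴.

d ≈ 4.73×10¹¹ m

For an isothermal black-emitting sphere, (1−a)S·πr² = σ·4πr²·T⁴ ⇒ S = 4σT⁴/(1−a).
S = 4·5.67×10⁻⁸·(124)⁴/0.670 = 80.03 W/m².
Flux falls as S = L/(4πd²), so d = √(L/(4πS)) = √(2.25×10²⁶/(4π·80.03)).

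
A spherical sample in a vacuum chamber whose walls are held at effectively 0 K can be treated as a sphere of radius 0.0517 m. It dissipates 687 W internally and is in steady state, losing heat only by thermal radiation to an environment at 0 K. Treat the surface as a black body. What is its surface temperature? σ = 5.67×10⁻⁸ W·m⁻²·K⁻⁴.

T ≈ 775 K

Steady state: internal power = radiated power, P = εσA T⁴.
Radiating area A = 4πr² = 0.03359 m².
T⁴ = P/(εσA) = 687/(1.0·5.67×10⁻⁸·0.03359) = 3.607×10¹¹ K⁴.
T = (3.607×10¹¹)^(1/4).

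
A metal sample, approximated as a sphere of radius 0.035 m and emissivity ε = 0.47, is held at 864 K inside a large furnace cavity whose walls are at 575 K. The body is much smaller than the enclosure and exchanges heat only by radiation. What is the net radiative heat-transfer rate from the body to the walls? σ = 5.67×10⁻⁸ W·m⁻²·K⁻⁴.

P_net ≈ 184 W

For a small grey body in a large enclosure: P_net = εσA(T_body⁴ − T_wall⁴).
A = 4πr² = 0.01539 m²; T_body⁴ − T_wall⁴ = 5.573×10¹¹ − 1.093×10¹¹ = 4.479×10¹¹ K⁴.
|P_net| = 0.47·5.67×10⁻⁸·0.01539·4.479×10¹¹.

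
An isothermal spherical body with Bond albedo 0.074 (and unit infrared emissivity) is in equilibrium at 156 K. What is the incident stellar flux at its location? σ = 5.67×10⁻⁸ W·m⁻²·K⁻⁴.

(1−a)S·πr² = σ·4πr²·T⁴ ⇒ S = 4σT⁴/(1−a).
S = 4·5.67×10⁻⁸·5.922×10⁸/0.926.

S ≈ 145 W/m²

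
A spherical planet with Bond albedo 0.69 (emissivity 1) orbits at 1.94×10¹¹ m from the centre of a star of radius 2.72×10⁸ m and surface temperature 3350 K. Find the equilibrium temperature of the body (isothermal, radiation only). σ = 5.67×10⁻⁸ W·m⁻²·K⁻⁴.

The star's surface emits σT_*⁴; at distance d the flux is S = σT_*⁴(R_*/d)².
S = 5.67×10⁻⁸·(3350)⁴·(2.72×10⁸/1.94×10¹¹)² = 14.04 W/m².
For an isothermal sphere T⁴ = (1−a)S/(4σ) = 1.919×10⁷ K⁴.

T ≈ 66.2 K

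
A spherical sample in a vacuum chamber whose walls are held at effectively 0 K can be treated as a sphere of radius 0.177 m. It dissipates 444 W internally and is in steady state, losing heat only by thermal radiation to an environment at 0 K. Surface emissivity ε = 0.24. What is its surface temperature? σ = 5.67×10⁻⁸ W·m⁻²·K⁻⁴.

T ≈ 537 K

Steady state: internal power = radiated power, P = εσA T⁴.
Radiating area A = 4πr² = 0.3937 m².
T⁴ = P/(εσA) = 444/(0.24·5.67×10⁻⁸·0.3937) = 8.288×10¹⁰ K⁴.
T = (8.288×10¹⁰)^(1/4).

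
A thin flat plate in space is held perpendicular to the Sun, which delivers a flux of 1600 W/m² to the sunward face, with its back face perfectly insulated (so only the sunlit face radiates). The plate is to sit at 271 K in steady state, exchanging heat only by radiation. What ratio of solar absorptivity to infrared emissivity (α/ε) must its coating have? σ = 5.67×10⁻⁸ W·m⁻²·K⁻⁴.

α/ε ≈ 0.191

Balance: αS·A = εσ·1A·T⁴ ⇒ α/ε = σT⁴/S.
α/ε = 5.67×10⁻⁸·(271)⁴/1600 = 5.67×10⁻⁸·5.394×10⁹/1600.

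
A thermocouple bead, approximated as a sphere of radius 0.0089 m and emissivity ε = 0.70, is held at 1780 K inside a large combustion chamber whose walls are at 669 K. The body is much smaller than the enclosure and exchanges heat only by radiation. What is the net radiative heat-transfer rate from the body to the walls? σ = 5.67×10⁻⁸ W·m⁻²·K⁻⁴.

For a small grey body in a large enclosure: P_net = εσA(T_body⁴ − T_wall⁴).
A = 4πr² = 9.954×10⁻⁴ m²; T_body⁴ − T_wall⁴ = 1.004×10¹³ − 2.003×10¹¹ = 9.838×10¹² K⁴.
|P_net| = 0.70·5.67×10⁻⁸·9.954×10⁻⁴·9.838×10¹².

P_net ≈ 389 W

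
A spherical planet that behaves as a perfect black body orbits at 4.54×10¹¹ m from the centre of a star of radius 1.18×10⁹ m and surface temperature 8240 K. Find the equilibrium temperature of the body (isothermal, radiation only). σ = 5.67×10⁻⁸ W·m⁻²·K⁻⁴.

The star's surface emits σT_*⁴; at distance d the flux is S = σT_*⁴(R_*/d)².
S = 5.67×10⁻⁸·(8240)⁴·(1.18×10⁹/4.54×10¹¹)² = 1766 W/m².
For an isothermal sphere T⁴ = (1−a)S/(4σ) = 7.786×10⁹ K⁴.

T ≈ 297 K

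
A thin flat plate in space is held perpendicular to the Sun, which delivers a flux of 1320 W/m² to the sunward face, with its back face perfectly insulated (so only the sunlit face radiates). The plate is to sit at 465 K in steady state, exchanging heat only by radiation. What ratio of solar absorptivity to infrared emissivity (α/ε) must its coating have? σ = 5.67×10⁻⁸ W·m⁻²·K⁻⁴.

α/ε ≈ 2.01

Balance: αS·A = εσ·1A·T⁴ ⇒ α/ε = σT⁴/S.
α/ε = 5.67×10⁻⁸·(465)⁴/1320 = 5.67×10⁻⁸·4.675×10¹⁰/1320.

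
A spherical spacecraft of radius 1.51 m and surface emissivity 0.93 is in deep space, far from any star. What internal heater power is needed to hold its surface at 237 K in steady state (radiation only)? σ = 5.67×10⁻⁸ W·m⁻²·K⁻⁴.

P = εσ·4πr²·T⁴.
4πr² = 28.65 m²; T⁴ = 3.155×10⁹ K⁴.
P = 0.93·5.67×10⁻⁸·28.65·3.155×10⁹.

P ≈ 4770 W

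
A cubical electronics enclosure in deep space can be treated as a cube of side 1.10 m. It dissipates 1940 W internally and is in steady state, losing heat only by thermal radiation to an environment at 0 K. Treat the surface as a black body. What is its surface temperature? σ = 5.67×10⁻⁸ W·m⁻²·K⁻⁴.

T ≈ 262 K

Steady state: internal power = radiated power, P = εσA T⁴.
Radiating area A = 6L² = 7.260 m².
T⁴ = P/(εσA) = 1940/(1.0·5.67×10⁻⁸·7.260) = 4.713×10⁹ K⁴.
T = (4.713×10⁹)^(1/4).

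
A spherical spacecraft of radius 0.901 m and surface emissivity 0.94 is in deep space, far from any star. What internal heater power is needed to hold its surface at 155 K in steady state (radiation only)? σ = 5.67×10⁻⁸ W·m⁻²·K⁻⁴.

P ≈ 314 W

P = εσ·4πr²·T⁴.
4πr² = 10.20 m²; T⁴ = 5.772×10⁸ K⁴.
P = 0.94·5.67×10⁻⁸·10.20·5.772×10⁸.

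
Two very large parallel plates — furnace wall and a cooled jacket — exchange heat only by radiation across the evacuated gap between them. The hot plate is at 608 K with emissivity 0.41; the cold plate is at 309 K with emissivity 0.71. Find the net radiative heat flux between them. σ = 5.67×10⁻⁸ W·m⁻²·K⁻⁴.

For two infinite grey parallel plates, q = σ(T₁⁴ − T₂⁴)/(1/ε₁ + 1/ε₂ − 1).
T₁⁴ − T₂⁴ = 1.367×10¹¹ − 9.117×10⁹ = 1.275×10¹¹ K⁴.
1/ε₁ + 1/ε₂ − 1 = 2.439 + 1.408 − 1 = 2.847.
q = 5.67×10⁻⁸ × 1.275×10¹¹ / 2.847.

q ≈ 2540 W/m²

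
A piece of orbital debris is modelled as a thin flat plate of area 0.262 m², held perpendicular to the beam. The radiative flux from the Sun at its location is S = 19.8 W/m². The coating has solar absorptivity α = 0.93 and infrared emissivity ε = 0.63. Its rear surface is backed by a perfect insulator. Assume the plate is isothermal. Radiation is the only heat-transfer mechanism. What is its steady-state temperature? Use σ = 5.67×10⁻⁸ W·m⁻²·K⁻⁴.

T ≈ 151 K

At equilibrium, absorbed power = emitted power.
Absorbing cross-section = A = 0.2620 m²; emitting surface = A = 0.2620 m² (ratio 1).
αS·A_cross = εσ·A_surf·T⁴  ⇒  T⁴ = αS/(ε·1σ).
T⁴ = 0.930·19.8/(0.63·1·5.67×10⁻⁸) = 5.155×10⁸ K⁴.
T = (5.155×10⁸)^(1/4).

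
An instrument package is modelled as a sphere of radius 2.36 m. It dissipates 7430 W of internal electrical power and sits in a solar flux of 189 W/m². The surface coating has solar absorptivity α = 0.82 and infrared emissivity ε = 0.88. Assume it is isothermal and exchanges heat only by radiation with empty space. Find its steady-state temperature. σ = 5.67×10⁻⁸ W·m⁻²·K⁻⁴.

At steady state, absorbed solar power + internal power = radiated power.
Absorbed: α·S·A_cross = 0.82·189·17.50 = 2712 W (cross-section πr²).
Total input = 2712 + 7430 = 10140 W.
Radiated: εσ·A_surf·T⁴ with A_surf = 4πr² = 69.99 m².
T⁴ = 10140/(0.88·5.67×10⁻⁸·69.99) = 2.904×10⁹ K⁴.

T ≈ 232 K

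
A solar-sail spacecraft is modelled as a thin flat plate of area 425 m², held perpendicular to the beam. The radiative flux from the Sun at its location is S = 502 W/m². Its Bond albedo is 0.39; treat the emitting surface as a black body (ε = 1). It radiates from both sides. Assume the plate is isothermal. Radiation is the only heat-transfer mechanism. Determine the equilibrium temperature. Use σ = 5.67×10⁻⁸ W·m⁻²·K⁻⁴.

T ≈ 228 K

At equilibrium, absorbed power = emitted power.
Absorbing cross-section = A = 425.0 m²; emitting surface = 2A = 850.0 m² (ratio 2).
(1−a)S·A_cross = εσ·A_surf·T⁴  ⇒  T⁴ = (1−a)S/(2σ).
T⁴ = 0.610·502/(2·5.67×10⁻⁸) = 2.700×10⁹ K⁴.
T = (2.700×10⁹)^(1/4).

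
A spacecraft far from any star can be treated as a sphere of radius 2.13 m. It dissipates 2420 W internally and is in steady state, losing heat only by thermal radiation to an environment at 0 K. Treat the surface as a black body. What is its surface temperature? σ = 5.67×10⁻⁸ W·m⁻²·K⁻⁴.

Steady state: internal power = radiated power, P = εσA T⁴.
Radiating area A = 4πr² = 57.01 m².
T⁴ = P/(εσA) = 2420/(1.0·5.67×10⁻⁸·57.01) = 7.486×10⁸ K⁴.
T = (7.486×10⁸)^(1/4).

T ≈ 165 K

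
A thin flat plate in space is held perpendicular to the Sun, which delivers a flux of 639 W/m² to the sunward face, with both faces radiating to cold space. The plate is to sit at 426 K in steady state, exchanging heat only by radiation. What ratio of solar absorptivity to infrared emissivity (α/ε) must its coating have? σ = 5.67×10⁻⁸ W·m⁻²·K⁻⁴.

Balance: αS·A = εσ·2A·T⁴ ⇒ α/ε = 2σT⁴/S.
α/ε = 2·5.67×10⁻⁸·(426)⁴/639 = 2·5.67×10⁻⁸·3.293×10¹⁰/639.

α/ε ≈ 5.84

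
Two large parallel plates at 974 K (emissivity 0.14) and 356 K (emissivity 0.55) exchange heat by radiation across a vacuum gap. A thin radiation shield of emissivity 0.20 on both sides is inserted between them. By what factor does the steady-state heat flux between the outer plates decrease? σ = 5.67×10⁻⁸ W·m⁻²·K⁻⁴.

Without shield: q₀ = σΔ(T⁴)/(1/ε₁+1/ε₂−1) with denominator 7.961.
With shield the two gaps are in series; the resistances add: (1/ε₁+1/ε_s−1)+(1/ε_s+1/ε₂−1) = 11.14+5.818 = 16.96.
Heat-flux ratio q₀/q = 16.96/7.961.

factor ≈ 2.13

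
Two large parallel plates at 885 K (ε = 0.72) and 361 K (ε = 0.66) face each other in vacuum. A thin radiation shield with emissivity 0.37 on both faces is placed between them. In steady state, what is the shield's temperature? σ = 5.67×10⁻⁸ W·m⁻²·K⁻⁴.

T_s ≈ 753 K

In steady state the net flux on the hot side equals that on the cold side.
σ(T₁⁴−T_s⁴)/D₁ = σ(T_s⁴−T₂⁴)/D₂, with D₁ = 1/ε₁+1/ε_s−1 = 3.092, D₂ = 1/ε_s+1/ε₂−1 = 3.218.
Solve for T_s⁴: T_s⁴ = (D₂·T₁⁴ + D₁·T₂⁴)/(D₁+D₂) = 3.212×10¹¹ K⁴.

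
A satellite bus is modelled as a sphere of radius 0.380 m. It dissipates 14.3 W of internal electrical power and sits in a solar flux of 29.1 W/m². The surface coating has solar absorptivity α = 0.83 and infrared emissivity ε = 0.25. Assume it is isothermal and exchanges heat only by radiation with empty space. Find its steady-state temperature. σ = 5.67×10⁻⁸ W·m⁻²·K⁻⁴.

At steady state, absorbed solar power + internal power = radiated power.
Absorbed: α·S·A_cross = 0.83·29.1·0.4536 = 10.96 W (cross-section πr²).
Total input = 10.96 + 14.3 = 25.26 W.
Radiated: εσ·A_surf·T⁴ with A_surf = 4πr² = 1.815 m².
T⁴ = 25.26/(0.25·5.67×10⁻⁸·1.815) = 9.819×10⁸ K⁴.

T ≈ 177 K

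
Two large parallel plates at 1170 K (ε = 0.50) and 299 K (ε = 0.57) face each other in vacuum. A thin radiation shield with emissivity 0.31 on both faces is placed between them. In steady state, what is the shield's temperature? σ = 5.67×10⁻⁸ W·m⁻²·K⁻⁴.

In steady state the net flux on the hot side equals that on the cold side.
σ(T₁⁴−T_s⁴)/D₁ = σ(T_s⁴−T₂⁴)/D₂, with D₁ = 1/ε₁+1/ε_s−1 = 4.226, D₂ = 1/ε_s+1/ε₂−1 = 3.980.
Solve for T_s⁴: T_s⁴ = (D₂·T₁⁴ + D₁·T₂⁴)/(D₁+D₂) = 9.130×10¹¹ K⁴.

T_s ≈ 978 K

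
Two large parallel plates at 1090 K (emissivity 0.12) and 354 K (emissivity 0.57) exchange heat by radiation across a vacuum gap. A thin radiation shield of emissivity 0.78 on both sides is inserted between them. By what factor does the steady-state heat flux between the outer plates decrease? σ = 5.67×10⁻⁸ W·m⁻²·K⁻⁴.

factor ≈ 1.17

Without shield: q₀ = σΔ(T⁴)/(1/ε₁+1/ε₂−1) with denominator 9.088.
With shield the two gaps are in series; the resistances add: (1/ε₁+1/ε_s−1)+(1/ε_s+1/ε₂−1) = 8.615+2.036 = 10.65.
Heat-flux ratio q₀/q = 10.65/9.088.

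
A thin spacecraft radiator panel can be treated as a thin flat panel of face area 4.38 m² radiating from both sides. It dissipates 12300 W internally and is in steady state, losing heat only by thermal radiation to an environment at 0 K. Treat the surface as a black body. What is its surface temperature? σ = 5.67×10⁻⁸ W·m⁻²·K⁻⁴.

Steady state: internal power = radiated power, P = εσA T⁴.
Radiating area A = 2·4.38 = 8.760 m².
T⁴ = P/(εσA) = 12300/(1.0·5.67×10⁻⁸·8.760) = 2.476×10¹⁰ K⁴.
T = (2.476×10¹⁰)^(1/4).

T ≈ 397 K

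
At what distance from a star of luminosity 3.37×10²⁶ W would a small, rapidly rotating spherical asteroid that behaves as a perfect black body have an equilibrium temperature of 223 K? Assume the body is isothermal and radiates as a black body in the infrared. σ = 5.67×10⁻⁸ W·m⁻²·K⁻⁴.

d ≈ 2.19×10¹¹ m

For an isothermal black-emitting sphere, (1−a)S·πr² = σ·4πr²·T⁴ ⇒ S = 4σT⁴/(1−a).
S = 4·5.67×10⁻⁸·(223)⁴/1.00 = 560.9 W/m².
Flux falls as S = L/(4πd²), so d = √(L/(4πS)) = √(3.37×10²⁶/(4π·560.9)).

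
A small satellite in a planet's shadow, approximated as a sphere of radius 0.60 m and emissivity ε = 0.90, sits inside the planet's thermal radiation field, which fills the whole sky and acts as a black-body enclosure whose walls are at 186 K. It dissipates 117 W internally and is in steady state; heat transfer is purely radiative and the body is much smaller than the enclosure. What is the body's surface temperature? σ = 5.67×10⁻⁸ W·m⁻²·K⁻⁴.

For a small grey body in a large enclosure, net radiated power = εσA(T⁴ − T_w⁴).
Steady state: P = εσA(T⁴ − T_w⁴) with A = 4πr² = 4.524 m².
T⁴ = P/(εσA) + T_w⁴ = 117/(0.90·5.67×10⁻⁸·4.524) + (186)⁴
    = 5.068×10⁸ + 1.197×10⁹ = 1.704×10⁹ K⁴.

T ≈ 203 K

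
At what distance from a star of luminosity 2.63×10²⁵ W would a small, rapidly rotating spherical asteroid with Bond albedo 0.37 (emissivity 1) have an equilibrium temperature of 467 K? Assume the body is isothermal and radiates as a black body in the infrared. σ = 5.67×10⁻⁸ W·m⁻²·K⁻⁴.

d ≈ 1.11×10¹⁰ m

For an isothermal black-emitting sphere, (1−a)S·πr² = σ·4πr²·T⁴ ⇒ S = 4σT⁴/(1−a).
S = 4·5.67×10⁻⁸·(467)⁴/0.630 = 17120 W/m².
Flux falls as S = L/(4πd²), so d = √(L/(4πS)) = √(2.63×10²⁵/(4π·17120)).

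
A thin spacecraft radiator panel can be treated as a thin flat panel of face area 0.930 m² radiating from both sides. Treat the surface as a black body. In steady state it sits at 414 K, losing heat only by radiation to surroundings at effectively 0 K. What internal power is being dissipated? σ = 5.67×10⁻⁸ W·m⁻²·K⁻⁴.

P ≈ 3100 W

Steady state: P = εσA T⁴.
A = 2·0.930 = 1.860 m²; T⁴ = (414)⁴ = 2.938×10¹⁰ K⁴.
P = 1.0 × 5.67×10⁻⁸ × 1.860 × 2.938×10¹⁰.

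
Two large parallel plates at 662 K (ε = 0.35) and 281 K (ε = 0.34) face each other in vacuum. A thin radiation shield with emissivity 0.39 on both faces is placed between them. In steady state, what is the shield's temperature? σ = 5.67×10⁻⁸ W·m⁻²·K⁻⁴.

T_s ≈ 562 K

In steady state the net flux on the hot side equals that on the cold side.
σ(T₁⁴−T_s⁴)/D₁ = σ(T_s⁴−T₂⁴)/D₂, with D₁ = 1/ε₁+1/ε_s−1 = 4.421, D₂ = 1/ε_s+1/ε₂−1 = 4.505.
Solve for T_s⁴: T_s⁴ = (D₂·T₁⁴ + D₁·T₂⁴)/(D₁+D₂) = 1.000×10¹¹ K⁴.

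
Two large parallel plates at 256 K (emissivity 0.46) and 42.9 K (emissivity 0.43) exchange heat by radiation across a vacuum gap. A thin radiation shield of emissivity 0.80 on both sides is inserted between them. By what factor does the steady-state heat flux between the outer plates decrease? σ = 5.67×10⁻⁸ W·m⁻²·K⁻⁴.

Without shield: q₀ = σΔ(T⁴)/(1/ε₁+1/ε₂−1) with denominator 3.499.
With shield the two gaps are in series; the resistances add: (1/ε₁+1/ε_s−1)+(1/ε_s+1/ε₂−1) = 2.424+2.576 = 4.999.
Heat-flux ratio q₀/q = 4.999/3.499.

factor ≈ 1.43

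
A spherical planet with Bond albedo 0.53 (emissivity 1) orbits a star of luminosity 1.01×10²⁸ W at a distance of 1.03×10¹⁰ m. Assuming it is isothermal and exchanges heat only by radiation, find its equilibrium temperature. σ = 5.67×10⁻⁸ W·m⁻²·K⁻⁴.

First find the stellar flux at distance d: S = L/(4πd²) = 1.01×10²⁸/(4π·(1.03×10¹⁰)²) = 7.576×10⁶ W/m².
For an isothermal sphere, absorbed (1−a)S·πr² = emitted σ·4πr²·T⁴, so T⁴ = (1−a)S/(4σ).
T⁴ = 0.470·7.576×10⁶/(4·5.67×10⁻⁸) = 1.570×10¹³ K⁴.

T ≈ 1990 K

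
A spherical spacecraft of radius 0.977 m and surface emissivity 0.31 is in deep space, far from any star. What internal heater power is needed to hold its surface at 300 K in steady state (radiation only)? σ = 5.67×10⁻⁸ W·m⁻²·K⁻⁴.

P ≈ 1710 W

P = εσ·4πr²·T⁴.
4πr² = 11.99 m²; T⁴ = 8.100×10⁹ K⁴.
P = 0.31·5.67×10⁻⁸·11.99·8.100×10⁹.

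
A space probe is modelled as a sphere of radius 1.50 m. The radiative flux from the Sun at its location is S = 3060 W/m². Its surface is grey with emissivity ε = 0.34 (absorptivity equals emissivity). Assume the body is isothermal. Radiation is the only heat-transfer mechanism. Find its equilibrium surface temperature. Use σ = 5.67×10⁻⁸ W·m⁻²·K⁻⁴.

T ≈ 341 K

At equilibrium, absorbed power = emitted power.
Absorbing cross-section = πr² = 7.069 m²; emitting surface = 4πr² = 28.27 m² (ratio 4).
εS·A_cross = εσ·A_surf·T⁴  ⇒  T⁴ = S/(4σ)   (ε cancels).
T⁴ = 3060/(4·5.67×10⁻⁸) = 1.349×10¹⁰ K⁴.
T = (1.349×10¹⁰)^(1/4).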